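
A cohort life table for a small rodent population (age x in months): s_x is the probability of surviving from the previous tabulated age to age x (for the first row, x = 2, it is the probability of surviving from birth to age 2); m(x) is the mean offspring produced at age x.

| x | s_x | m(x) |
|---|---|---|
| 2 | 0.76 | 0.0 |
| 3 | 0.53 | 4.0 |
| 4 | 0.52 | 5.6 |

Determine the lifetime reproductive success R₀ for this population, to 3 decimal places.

2.784

Survivorship from birth: l_x = s_2·s_3·…·s_x.
  l_2 = 0.76000
  l_3 = 0.40280
  l_4 = 0.20946
R₀ = Σ l_x m(x):
  age 2: 0.76000 × 0.0 = 0.0000
  age 3: 0.40280 × 4.0 = 1.6112
  age 4: 0.20946 × 5.6 = 1.1730
R₀ = 0.0000 + 1.6112 + 1.1730 = 2.7842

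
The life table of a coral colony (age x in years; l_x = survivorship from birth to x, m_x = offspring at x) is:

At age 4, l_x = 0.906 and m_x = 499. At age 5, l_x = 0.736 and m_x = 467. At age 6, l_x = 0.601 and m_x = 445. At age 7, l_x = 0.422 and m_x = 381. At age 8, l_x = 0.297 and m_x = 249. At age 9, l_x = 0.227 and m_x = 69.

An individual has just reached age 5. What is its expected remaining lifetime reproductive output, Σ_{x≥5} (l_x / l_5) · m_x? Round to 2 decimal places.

l_5 = 0.736. Conditional survival from age 5 to x is l_x / l_5.
  x=5: (0.736/0.736) × 467 = 467.0000
  x=6: (0.601/0.736) × 445 = 363.3764
  x=7: (0.422/0.736) × 381 = 218.4538
  x=8: (0.297/0.736) × 249 = 100.4796
  x=9: (0.227/0.736) × 69 = 21.2812
Sum = 467.0000 + 363.3764 + 218.4538 + 100.4796 + 21.2812 = 1170.5910

1170.59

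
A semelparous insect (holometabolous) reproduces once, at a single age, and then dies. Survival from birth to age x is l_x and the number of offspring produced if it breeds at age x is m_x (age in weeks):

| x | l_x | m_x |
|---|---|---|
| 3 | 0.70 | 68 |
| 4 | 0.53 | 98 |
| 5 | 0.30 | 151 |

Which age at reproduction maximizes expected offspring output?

4

Expected offspring if breeding at age x = l_x × m_x:
  age 3: 0.70 × 68 = 47.600
  age 4: 0.53 × 98 = 51.940
  age 5: 0.30 × 151 = 45.300
Maximum at age 4 (51.940).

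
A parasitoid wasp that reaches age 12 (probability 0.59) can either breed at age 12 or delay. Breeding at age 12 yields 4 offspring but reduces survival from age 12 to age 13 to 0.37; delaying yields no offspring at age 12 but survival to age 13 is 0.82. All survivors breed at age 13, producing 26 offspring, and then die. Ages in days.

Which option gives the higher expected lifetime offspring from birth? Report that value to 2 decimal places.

breed at age 12: R₀ = 0.59 × (4 + 0.37 × 26) = 0.59 × 13.6200 = 8.0358
delay to age 13: R₀ = 0.59 × (0.82 × 26) = 0.59 × 21.3200 = 12.5788
Higher: delay to age 13 (12.5788).

12.58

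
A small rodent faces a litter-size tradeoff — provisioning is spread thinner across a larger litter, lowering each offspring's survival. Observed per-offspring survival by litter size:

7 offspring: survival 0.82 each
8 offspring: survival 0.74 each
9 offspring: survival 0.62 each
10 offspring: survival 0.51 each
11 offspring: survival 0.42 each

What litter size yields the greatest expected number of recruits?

8

Expected recruits = c × s(c):
  c=7: 7 × 0.82 = 5.740
  c=8: 8 × 0.74 = 5.920
  c=9: 9 × 0.62 = 5.580
  c=10: 10 × 0.51 = 5.100
  c=11: 11 × 0.42 = 4.620
Maximum at c = 8 (5.920 recruits).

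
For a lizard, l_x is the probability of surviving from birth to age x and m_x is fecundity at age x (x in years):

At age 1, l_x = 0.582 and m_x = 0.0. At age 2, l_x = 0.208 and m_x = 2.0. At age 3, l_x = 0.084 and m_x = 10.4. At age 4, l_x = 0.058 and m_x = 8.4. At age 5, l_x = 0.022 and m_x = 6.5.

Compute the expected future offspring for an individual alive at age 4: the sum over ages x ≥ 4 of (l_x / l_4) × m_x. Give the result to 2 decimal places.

l_4 = 0.058. Conditional survival from age 4 to x is l_x / l_4.
  x=4: (0.058/0.058) × 8.4 = 8.4000
  x=5: (0.022/0.058) × 6.5 = 2.4655
Sum = 8.4000 + 2.4655 = 10.8655

10.87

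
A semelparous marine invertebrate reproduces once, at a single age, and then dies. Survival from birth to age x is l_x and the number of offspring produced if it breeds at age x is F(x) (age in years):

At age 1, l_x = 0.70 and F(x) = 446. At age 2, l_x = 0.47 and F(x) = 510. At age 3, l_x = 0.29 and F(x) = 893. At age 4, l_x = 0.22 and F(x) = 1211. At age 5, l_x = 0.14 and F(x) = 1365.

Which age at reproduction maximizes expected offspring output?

1

Expected offspring if breeding at age x = l_x × F(x):
  age 1: 0.70 × 446 = 312.200
  age 2: 0.47 × 510 = 239.700
  age 3: 0.29 × 893 = 258.970
  age 4: 0.22 × 1211 = 266.420
  age 5: 0.14 × 1365 = 191.100
Maximum at age 1 (312.200).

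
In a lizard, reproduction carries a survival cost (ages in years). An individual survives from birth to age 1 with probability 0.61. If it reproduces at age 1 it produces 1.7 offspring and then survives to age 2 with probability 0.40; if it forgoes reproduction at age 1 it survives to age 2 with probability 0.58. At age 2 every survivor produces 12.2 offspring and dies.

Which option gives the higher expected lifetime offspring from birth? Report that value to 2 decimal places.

breed at age 1: R₀ = 0.61 × (1.7 + 0.40 × 12.2) = 0.61 × 6.5800 = 4.0138
delay to age 2: R₀ = 0.61 × (0.58 × 12.2) = 0.61 × 7.0760 = 4.3164
Higher: delay to age 2 (4.3164).

4.32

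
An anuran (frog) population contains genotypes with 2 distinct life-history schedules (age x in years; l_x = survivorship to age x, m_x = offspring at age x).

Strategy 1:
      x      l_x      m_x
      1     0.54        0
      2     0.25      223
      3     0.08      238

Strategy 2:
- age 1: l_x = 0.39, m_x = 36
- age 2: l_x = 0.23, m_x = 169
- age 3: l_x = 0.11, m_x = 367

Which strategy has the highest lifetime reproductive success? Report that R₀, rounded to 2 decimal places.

Strategy 1: R₀ = 0.54×0 + 0.25×223 + 0.08×238 = 74.7900
Strategy 2: R₀ = 0.39×36 + 0.23×169 + 0.11×367 = 93.2800
Highest R₀: strategy 2 with 93.2800.

93.28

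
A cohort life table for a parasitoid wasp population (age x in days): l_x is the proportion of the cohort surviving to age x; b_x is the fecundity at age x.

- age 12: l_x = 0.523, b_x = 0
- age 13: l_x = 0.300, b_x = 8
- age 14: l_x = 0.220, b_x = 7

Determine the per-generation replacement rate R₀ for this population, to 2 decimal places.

3.94

R₀ = Σ l_x b_x:
  age 12: 0.523 × 0 = 0.0000
  age 13: 0.300 × 8 = 2.4000
  age 14: 0.220 × 7 = 1.5400
R₀ = 0.0000 + 2.4000 + 1.5400 = 3.9400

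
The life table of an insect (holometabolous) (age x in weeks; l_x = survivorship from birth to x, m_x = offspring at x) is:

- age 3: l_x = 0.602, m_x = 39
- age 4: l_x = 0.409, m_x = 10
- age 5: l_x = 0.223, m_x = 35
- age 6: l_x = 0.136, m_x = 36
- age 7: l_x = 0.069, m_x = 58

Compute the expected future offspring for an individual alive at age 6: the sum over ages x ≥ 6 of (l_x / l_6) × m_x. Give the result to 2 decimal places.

65.43

l_6 = 0.136. Conditional survival from age 6 to x is l_x / l_6.
  x=6: (0.136/0.136) × 36 = 36.0000
  x=7: (0.069/0.136) × 58 = 29.4265
Sum = 36.0000 + 29.4265 = 65.4265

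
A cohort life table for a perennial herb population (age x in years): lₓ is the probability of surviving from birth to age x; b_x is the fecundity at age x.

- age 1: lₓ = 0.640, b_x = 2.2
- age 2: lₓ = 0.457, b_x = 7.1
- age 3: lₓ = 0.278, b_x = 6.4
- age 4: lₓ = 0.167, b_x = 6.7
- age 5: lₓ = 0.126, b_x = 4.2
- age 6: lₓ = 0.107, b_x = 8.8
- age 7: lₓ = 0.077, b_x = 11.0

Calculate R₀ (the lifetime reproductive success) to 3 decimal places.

R₀ = Σ lₓ b_x:
  age 1: 0.640 × 2.2 = 1.4080
  age 2: 0.457 × 7.1 = 3.2447
  age 3: 0.278 × 6.4 = 1.7792
  age 4: 0.167 × 6.7 = 1.1189
  age 5: 0.126 × 4.2 = 0.5292
  age 6: 0.107 × 8.8 = 0.9416
  age 7: 0.077 × 11.0 = 0.8470
R₀ = 1.4080 + 3.2447 + 1.7792 + 1.1189 + 0.5292 + 0.9416 + 0.8470 = 9.8686

9.869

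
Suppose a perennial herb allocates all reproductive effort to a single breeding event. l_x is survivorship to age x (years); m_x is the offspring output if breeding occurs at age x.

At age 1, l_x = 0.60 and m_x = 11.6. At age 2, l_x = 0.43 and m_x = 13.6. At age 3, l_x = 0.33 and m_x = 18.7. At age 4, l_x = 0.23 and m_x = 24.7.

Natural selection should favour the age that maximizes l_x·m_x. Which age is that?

Expected offspring if breeding at age x = l_x × m_x:
  age 1: 0.60 × 11.6 = 6.960
  age 2: 0.43 × 13.6 = 5.848
  age 3: 0.33 × 18.7 = 6.171
  age 4: 0.23 × 24.7 = 5.681
Maximum at age 1 (6.960).

1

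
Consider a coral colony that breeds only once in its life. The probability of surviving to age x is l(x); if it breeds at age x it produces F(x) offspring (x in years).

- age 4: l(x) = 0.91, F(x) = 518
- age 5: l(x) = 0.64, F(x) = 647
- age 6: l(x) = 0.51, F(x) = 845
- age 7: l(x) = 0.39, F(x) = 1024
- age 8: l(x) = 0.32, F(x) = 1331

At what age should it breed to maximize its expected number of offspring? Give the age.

4

Expected offspring if breeding at age x = l(x) × F(x):
  age 4: 0.91 × 518 = 471.380
  age 5: 0.64 × 647 = 414.080
  age 6: 0.51 × 845 = 430.950
  age 7: 0.39 × 1024 = 399.360
  age 8: 0.32 × 1331 = 425.920
Maximum at age 4 (471.380).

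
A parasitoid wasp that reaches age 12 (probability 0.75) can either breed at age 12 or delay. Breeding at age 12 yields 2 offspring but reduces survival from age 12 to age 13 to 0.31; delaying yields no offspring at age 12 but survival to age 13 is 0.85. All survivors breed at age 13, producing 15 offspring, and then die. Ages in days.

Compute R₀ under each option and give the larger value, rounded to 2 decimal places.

9.56

breed at age 12: R₀ = 0.75 × (2 + 0.31 × 15) = 0.75 × 6.6500 = 4.9875
delay to age 13: R₀ = 0.75 × (0.85 × 15) = 0.75 × 12.7500 = 9.5625
Higher: delay to age 13 (9.5625).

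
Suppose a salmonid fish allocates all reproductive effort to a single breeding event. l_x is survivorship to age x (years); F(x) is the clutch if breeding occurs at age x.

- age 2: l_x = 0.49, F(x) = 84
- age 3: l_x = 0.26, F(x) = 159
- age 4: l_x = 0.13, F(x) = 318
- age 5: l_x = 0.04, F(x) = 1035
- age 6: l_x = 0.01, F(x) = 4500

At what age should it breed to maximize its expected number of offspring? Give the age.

6

Expected offspring if breeding at age x = l_x × F(x):
  age 2: 0.49 × 84 = 41.160
  age 3: 0.26 × 159 = 41.340
  age 4: 0.13 × 318 = 41.340
  age 5: 0.04 × 1035 = 41.400
  age 6: 0.01 × 4500 = 45.000
Maximum at age 6 (45.000).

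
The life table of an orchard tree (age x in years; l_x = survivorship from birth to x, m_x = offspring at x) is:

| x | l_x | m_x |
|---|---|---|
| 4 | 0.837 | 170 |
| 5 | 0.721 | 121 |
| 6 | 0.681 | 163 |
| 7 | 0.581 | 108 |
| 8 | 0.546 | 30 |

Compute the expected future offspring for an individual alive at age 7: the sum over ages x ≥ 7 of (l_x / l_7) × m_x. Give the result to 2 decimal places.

l_7 = 0.581. Conditional survival from age 7 to x is l_x / l_7.
  x=7: (0.581/0.581) × 108 = 108.0000
  x=8: (0.546/0.581) × 30 = 28.1928
Sum = 108.0000 + 28.1928 = 136.1928

136.19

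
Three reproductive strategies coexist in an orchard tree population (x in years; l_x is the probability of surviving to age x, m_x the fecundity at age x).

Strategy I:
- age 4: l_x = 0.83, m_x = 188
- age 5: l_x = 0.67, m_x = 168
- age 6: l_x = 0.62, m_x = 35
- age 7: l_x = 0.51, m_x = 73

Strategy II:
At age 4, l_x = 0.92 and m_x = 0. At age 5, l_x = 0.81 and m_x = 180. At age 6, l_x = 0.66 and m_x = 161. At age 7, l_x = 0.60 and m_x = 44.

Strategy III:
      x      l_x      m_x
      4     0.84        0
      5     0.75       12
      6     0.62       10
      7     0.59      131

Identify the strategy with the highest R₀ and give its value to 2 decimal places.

Strategy I: R₀ = 0.83×188 + 0.67×168 + 0.62×35 + 0.51×73 = 327.5300
Strategy II: R₀ = 0.92×0 + 0.81×180 + 0.66×161 + 0.60×44 = 278.4600
Strategy III: R₀ = 0.84×0 + 0.75×12 + 0.62×10 + 0.59×131 = 92.4900
Highest R₀: strategy I with 327.5300.

327.53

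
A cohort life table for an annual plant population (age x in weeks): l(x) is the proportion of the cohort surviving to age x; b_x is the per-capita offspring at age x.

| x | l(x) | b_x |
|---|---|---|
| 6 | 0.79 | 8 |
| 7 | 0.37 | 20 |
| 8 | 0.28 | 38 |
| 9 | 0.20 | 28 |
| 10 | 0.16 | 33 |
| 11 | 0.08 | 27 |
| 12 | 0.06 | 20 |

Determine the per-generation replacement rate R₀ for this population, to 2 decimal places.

R₀ = Σ l(x) b_x:
  age 6: 0.79 × 8 = 6.3200
  age 7: 0.37 × 20 = 7.4000
  age 8: 0.28 × 38 = 10.6400
  age 9: 0.20 × 28 = 5.6000
  age 10: 0.16 × 33 = 5.2800
  age 11: 0.08 × 27 = 2.1600
  age 12: 0.06 × 20 = 1.2000
R₀ = 6.3200 + 7.4000 + 10.6400 + 5.6000 + 5.2800 + 2.1600 + 1.2000 = 38.6000

38.60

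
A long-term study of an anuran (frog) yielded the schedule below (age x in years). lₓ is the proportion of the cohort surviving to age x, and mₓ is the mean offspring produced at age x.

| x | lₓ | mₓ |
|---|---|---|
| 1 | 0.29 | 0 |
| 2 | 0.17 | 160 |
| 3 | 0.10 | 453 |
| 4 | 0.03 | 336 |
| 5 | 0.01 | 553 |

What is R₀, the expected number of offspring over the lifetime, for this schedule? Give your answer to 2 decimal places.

R₀ = Σ lₓ mₓ:
  age 1: 0.29 × 0 = 0.0000
  age 2: 0.17 × 160 = 27.2000
  age 3: 0.10 × 453 = 45.3000
  age 4: 0.03 × 336 = 10.0800
  age 5: 0.01 × 553 = 5.5300
R₀ = 0.0000 + 27.2000 + 45.3000 + 10.0800 + 5.5300 = 88.1100

88.11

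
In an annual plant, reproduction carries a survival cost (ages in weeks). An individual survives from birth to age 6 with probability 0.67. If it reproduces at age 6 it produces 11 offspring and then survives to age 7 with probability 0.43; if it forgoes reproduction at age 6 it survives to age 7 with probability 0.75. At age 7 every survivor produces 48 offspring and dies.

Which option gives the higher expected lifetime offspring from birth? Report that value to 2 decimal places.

breed at age 6: R₀ = 0.67 × (11 + 0.43 × 48) = 0.67 × 31.6400 = 21.1988
delay to age 7: R₀ = 0.67 × (0.75 × 48) = 0.67 × 36.0000 = 24.1200
Higher: delay to age 7 (24.1200).

24.12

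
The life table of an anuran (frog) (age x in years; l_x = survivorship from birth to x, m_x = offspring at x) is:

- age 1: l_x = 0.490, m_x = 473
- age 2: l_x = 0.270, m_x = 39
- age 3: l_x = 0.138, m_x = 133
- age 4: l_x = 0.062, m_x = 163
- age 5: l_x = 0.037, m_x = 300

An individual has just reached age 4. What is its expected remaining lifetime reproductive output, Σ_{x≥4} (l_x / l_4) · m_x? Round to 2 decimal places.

342.03

l_4 = 0.062. Conditional survival from age 4 to x is l_x / l_4.
  x=4: (0.062/0.062) × 163 = 163.0000
  x=5: (0.037/0.062) × 300 = 179.0323
Sum = 163.0000 + 179.0323 = 342.0323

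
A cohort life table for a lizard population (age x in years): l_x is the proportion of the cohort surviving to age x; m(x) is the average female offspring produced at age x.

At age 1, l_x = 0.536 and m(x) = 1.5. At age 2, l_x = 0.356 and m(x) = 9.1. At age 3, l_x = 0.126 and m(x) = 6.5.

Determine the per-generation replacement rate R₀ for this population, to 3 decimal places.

4.863

R₀ = Σ l_x m(x):
  age 1: 0.536 × 1.5 = 0.8040
  age 2: 0.356 × 9.1 = 3.2396
  age 3: 0.126 × 6.5 = 0.8190
R₀ = 0.8040 + 3.2396 + 0.8190 = 4.8626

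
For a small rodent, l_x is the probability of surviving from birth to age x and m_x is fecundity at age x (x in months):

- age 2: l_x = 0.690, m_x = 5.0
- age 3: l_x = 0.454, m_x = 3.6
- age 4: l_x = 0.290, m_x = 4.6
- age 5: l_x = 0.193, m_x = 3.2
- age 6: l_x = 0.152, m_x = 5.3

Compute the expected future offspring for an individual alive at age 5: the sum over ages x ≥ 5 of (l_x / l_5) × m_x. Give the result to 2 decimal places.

7.37

l_5 = 0.193. Conditional survival from age 5 to x is l_x / l_5.
  x=5: (0.193/0.193) × 3.2 = 3.2000
  x=6: (0.152/0.193) × 5.3 = 4.1741
Sum = 3.2000 + 4.1741 = 7.3741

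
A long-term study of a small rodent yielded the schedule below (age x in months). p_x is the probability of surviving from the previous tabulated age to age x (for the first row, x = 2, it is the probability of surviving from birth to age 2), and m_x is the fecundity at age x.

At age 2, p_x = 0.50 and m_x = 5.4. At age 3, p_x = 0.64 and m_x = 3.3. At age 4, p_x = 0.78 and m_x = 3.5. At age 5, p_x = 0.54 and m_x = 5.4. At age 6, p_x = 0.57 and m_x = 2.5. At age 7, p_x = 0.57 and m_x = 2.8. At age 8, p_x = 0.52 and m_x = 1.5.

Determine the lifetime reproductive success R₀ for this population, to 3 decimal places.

5.706

Survivorship from birth: l_x = p_2·p_3·…·p_x.
  l_2 = 0.50000
  l_3 = 0.32000
  l_4 = 0.24960
  l_5 = 0.13478
  l_6 = 0.07683
  l_7 = 0.04379
  l_8 = 0.02277
R₀ = Σ l_x m_x:
  age 2: 0.50000 × 5.4 = 2.7000
  age 3: 0.32000 × 3.3 = 1.0560
  age 4: 0.24960 × 3.5 = 0.8736
  age 5: 0.13478 × 5.4 = 0.7278
  age 6: 0.07683 × 2.5 = 0.1921
  age 7: 0.04379 × 2.8 = 0.1226
  age 8: 0.02277 × 1.5 = 0.0342
R₀ = 2.7000 + 1.0560 + 0.8736 + 0.7278 + 0.1921 + 0.1226 + 0.0342 = 5.7063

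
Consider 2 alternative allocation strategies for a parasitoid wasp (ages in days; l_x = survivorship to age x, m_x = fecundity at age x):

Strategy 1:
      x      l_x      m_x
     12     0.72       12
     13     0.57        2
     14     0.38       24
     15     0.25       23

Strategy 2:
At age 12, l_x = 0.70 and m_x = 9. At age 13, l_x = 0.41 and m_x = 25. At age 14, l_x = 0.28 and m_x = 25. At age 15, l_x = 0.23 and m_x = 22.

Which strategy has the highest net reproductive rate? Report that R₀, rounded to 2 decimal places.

Strategy 1: R₀ = 0.72×12 + 0.57×2 + 0.38×24 + 0.25×23 = 24.6500
Strategy 2: R₀ = 0.70×9 + 0.41×25 + 0.28×25 + 0.23×22 = 28.6100
Highest R₀: strategy 2 with 28.6100.

28.61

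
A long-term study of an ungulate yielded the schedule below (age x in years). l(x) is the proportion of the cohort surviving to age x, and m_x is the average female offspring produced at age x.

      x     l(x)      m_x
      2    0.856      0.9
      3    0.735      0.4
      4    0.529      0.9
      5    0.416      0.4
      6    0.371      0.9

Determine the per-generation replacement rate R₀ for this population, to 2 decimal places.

R₀ = Σ l(x) m_x:
  age 2: 0.856 × 0.9 = 0.7704
  age 3: 0.735 × 0.4 = 0.2940
  age 4: 0.529 × 0.9 = 0.4761
  age 5: 0.416 × 0.4 = 0.1664
  age 6: 0.371 × 0.9 = 0.3339
R₀ = 0.7704 + 0.2940 + 0.4761 + 0.1664 + 0.3339 = 2.0408

2.04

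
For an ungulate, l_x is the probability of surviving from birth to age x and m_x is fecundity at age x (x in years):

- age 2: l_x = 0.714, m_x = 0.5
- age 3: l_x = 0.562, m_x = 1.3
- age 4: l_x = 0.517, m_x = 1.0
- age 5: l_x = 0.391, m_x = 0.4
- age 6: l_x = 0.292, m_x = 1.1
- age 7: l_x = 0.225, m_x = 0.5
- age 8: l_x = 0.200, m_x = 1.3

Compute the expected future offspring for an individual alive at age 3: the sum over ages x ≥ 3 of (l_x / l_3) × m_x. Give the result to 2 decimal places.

l_3 = 0.562. Conditional survival from age 3 to x is l_x / l_3.
  x=3: (0.562/0.562) × 1.3 = 1.3000
  x=4: (0.517/0.562) × 1.0 = 0.9199
  x=5: (0.391/0.562) × 0.4 = 0.2783
  x=6: (0.292/0.562) × 1.1 = 0.5715
  x=7: (0.225/0.562) × 0.5 = 0.2002
  x=8: (0.200/0.562) × 1.3 = 0.4626
Sum = 1.3000 + 0.9199 + 0.2783 + 0.5715 + 0.2002 + 0.4626 = 3.7326

3.73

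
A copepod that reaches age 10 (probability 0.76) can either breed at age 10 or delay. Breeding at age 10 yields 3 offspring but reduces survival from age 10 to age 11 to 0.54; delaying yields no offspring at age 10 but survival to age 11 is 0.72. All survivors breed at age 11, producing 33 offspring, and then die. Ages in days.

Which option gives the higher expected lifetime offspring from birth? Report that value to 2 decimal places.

18.06

breed at age 10: R₀ = 0.76 × (3 + 0.54 × 33) = 0.76 × 20.8200 = 15.8232
delay to age 11: R₀ = 0.76 × (0.72 × 33) = 0.76 × 23.7600 = 18.0576
Higher: delay to age 11 (18.0576).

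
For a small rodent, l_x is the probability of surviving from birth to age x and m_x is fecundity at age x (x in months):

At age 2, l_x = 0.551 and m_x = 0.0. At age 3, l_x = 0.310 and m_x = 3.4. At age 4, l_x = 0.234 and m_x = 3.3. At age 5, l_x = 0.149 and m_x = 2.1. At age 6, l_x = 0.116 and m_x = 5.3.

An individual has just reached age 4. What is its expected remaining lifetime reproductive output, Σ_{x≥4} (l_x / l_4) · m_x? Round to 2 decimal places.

l_4 = 0.234. Conditional survival from age 4 to x is l_x / l_4.
  x=4: (0.234/0.234) × 3.3 = 3.3000
  x=5: (0.149/0.234) × 2.1 = 1.3372
  x=6: (0.116/0.234) × 5.3 = 2.6274
Sum = 3.3000 + 1.3372 + 2.6274 = 7.2645

7.26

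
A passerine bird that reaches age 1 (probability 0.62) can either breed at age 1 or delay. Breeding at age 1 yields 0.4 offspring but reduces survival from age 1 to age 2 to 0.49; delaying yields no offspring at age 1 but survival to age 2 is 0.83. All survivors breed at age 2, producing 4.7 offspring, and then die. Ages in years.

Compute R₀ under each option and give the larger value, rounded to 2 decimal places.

breed at age 1: R₀ = 0.62 × (0.4 + 0.49 × 4.7) = 0.62 × 2.7030 = 1.6759
delay to age 2: R₀ = 0.62 × (0.83 × 4.7) = 0.62 × 3.9010 = 2.4186
Higher: delay to age 2 (2.4186).

2.42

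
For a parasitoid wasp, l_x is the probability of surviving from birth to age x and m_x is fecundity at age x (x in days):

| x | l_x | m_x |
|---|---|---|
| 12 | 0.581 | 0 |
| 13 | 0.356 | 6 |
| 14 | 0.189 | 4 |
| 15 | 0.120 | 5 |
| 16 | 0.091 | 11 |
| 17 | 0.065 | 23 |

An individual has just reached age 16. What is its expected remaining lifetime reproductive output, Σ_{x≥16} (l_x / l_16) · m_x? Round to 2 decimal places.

l_16 = 0.091. Conditional survival from age 16 to x is l_x / l_16.
  x=16: (0.091/0.091) × 11 = 11.0000
  x=17: (0.065/0.091) × 23 = 16.4286
Sum = 11.0000 + 16.4286 = 27.4286

27.43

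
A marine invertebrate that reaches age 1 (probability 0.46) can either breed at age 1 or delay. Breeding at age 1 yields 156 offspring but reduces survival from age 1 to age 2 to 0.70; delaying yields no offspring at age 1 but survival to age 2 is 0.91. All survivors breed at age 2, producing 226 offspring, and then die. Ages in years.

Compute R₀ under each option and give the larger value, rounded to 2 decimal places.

144.53

breed at age 1: R₀ = 0.46 × (156 + 0.70 × 226) = 0.46 × 314.2000 = 144.5320
delay to age 2: R₀ = 0.46 × (0.91 × 226) = 0.46 × 205.6600 = 94.6036
Higher: breed at age 1 (144.5320).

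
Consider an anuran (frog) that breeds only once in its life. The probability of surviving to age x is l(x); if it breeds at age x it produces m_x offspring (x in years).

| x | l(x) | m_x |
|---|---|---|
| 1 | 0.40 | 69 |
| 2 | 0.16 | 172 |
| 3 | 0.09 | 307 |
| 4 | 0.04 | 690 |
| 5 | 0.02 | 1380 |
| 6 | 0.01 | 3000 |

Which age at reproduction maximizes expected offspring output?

Expected offspring if breeding at age x = l(x) × m_x:
  age 1: 0.40 × 69 = 27.600
  age 2: 0.16 × 172 = 27.520
  age 3: 0.09 × 307 = 27.630
  age 4: 0.04 × 690 = 27.600
  age 5: 0.02 × 1380 = 27.600
  age 6: 0.01 × 3000 = 30.000
Maximum at age 6 (30.000).

6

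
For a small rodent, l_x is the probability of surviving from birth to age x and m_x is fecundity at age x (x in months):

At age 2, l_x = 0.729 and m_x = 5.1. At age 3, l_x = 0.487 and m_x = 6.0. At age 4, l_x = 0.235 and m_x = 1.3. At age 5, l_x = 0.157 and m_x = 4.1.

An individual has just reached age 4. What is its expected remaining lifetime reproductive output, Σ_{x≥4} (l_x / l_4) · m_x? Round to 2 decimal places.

l_4 = 0.235. Conditional survival from age 4 to x is l_x / l_4.
  x=4: (0.235/0.235) × 1.3 = 1.3000
  x=5: (0.157/0.235) × 4.1 = 2.7391
Sum = 1.3000 + 2.7391 = 4.0391

4.04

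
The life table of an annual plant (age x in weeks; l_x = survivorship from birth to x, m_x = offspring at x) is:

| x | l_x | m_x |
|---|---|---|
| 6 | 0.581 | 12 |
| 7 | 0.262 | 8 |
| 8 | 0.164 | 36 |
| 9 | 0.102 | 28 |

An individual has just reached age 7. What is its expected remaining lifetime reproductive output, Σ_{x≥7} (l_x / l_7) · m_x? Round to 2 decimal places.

l_7 = 0.262. Conditional survival from age 7 to x is l_x / l_7.
  x=7: (0.262/0.262) × 8 = 8.0000
  x=8: (0.164/0.262) × 36 = 22.5344
  x=9: (0.102/0.262) × 28 = 10.9008
Sum = 8.0000 + 22.5344 + 10.9008 = 41.4351

41.44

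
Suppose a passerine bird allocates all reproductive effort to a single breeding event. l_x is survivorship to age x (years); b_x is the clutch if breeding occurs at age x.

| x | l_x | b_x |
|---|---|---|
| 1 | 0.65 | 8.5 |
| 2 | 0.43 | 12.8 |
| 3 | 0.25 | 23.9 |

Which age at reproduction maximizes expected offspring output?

Expected offspring if breeding at age x = l_x × b_x:
  age 1: 0.65 × 8.5 = 5.525
  age 2: 0.43 × 12.8 = 5.504
  age 3: 0.25 × 23.9 = 5.975
Maximum at age 3 (5.975).

3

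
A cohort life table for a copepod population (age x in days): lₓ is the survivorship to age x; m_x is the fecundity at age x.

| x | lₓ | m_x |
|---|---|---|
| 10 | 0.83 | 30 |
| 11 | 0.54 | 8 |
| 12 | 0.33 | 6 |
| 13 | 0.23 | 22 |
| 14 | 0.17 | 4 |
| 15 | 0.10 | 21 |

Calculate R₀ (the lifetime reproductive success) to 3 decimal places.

39.040

R₀ = Σ lₓ m_x:
  age 10: 0.83 × 30 = 24.9000
  age 11: 0.54 × 8 = 4.3200
  age 12: 0.33 × 6 = 1.9800
  age 13: 0.23 × 22 = 5.0600
  age 14: 0.17 × 4 = 0.6800
  age 15: 0.10 × 21 = 2.1000
R₀ = 24.9000 + 4.3200 + 1.9800 + 5.0600 + 0.6800 + 2.1000 = 39.0400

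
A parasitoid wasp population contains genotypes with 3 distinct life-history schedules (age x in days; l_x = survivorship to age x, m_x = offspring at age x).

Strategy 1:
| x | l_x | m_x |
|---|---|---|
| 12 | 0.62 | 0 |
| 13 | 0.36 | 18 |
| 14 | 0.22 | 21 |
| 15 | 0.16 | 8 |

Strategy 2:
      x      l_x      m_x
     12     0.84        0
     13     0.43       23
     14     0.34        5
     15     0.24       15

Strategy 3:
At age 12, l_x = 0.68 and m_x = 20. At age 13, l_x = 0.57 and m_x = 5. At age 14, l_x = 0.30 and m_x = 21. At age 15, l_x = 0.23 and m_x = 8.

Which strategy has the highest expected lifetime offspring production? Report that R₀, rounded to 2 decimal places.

Strategy 1: R₀ = 0.62×0 + 0.36×18 + 0.22×21 + 0.16×8 = 12.3800
Strategy 2: R₀ = 0.84×0 + 0.43×23 + 0.34×5 + 0.24×15 = 15.1900
Strategy 3: R₀ = 0.68×20 + 0.57×5 + 0.30×21 + 0.23×8 = 24.5900
Highest R₀: strategy 3 with 24.5900.

24.59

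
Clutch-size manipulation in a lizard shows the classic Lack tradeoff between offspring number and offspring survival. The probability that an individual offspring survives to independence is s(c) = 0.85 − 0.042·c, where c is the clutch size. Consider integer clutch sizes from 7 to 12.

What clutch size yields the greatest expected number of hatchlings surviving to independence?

10

Expected hatchlings surviving to independence = c × s(c):
  c=7: 7 × 0.556 = 3.892
  c=8: 8 × 0.514 = 4.112
  c=9: 9 × 0.472 = 4.248
  c=10: 10 × 0.430 = 4.300
  c=11: 11 × 0.388 = 4.268
  c=12: 12 × 0.346 = 4.152
Maximum at c = 10 (4.300 hatchlings surviving to independence).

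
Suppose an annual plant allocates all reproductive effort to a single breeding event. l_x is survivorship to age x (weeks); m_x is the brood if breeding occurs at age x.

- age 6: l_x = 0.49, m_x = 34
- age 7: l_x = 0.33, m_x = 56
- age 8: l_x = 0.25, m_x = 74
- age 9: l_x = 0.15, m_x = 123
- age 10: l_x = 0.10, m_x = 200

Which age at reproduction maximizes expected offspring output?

10

Expected offspring if breeding at age x = l_x × m_x:
  age 6: 0.49 × 34 = 16.660
  age 7: 0.33 × 56 = 18.480
  age 8: 0.25 × 74 = 18.500
  age 9: 0.15 × 123 = 18.450
  age 10: 0.10 × 200 = 20.000
Maximum at age 10 (20.000).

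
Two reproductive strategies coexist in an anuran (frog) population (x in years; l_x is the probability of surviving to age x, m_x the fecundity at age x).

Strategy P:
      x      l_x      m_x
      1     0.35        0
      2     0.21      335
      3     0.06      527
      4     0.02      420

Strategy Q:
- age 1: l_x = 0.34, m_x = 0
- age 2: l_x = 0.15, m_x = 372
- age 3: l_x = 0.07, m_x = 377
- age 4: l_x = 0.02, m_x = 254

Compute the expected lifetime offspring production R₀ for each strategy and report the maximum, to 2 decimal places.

110.37

Strategy P: R₀ = 0.35×0 + 0.21×335 + 0.06×527 + 0.02×420 = 110.3700
Strategy Q: R₀ = 0.34×0 + 0.15×372 + 0.07×377 + 0.02×254 = 87.2700
Highest R₀: strategy P with 110.3700.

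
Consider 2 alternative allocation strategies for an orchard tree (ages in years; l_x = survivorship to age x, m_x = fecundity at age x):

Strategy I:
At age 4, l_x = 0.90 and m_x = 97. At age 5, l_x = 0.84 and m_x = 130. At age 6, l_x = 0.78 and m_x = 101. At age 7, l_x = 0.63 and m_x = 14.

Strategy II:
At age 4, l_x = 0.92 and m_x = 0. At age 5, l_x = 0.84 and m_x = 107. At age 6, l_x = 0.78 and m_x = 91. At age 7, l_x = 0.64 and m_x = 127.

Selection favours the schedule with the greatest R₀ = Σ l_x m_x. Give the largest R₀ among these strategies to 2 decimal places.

Strategy I: R₀ = 0.90×97 + 0.84×130 + 0.78×101 + 0.63×14 = 284.1000
Strategy II: R₀ = 0.92×0 + 0.84×107 + 0.78×91 + 0.64×127 = 242.1400
Highest R₀: strategy I with 284.1000.

284.10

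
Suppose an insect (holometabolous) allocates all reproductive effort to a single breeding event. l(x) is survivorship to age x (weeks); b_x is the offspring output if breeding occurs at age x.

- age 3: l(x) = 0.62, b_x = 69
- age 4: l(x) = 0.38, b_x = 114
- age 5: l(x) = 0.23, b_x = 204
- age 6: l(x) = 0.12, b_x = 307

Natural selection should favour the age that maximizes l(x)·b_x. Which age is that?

Expected offspring if breeding at age x = l(x) × b_x:
  age 3: 0.62 × 69 = 42.780
  age 4: 0.38 × 114 = 43.320
  age 5: 0.23 × 204 = 46.920
  age 6: 0.12 × 307 = 36.840
Maximum at age 5 (46.920).

5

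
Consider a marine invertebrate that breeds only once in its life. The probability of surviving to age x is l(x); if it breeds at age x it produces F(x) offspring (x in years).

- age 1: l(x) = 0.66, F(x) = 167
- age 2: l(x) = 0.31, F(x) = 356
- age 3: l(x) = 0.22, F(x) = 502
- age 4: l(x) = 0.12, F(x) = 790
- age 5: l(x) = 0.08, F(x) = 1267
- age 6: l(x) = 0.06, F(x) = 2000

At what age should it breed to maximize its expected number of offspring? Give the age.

Expected offspring if breeding at age x = l(x) × F(x):
  age 1: 0.66 × 167 = 110.220
  age 2: 0.31 × 356 = 110.360
  age 3: 0.22 × 502 = 110.440
  age 4: 0.12 × 790 = 94.800
  age 5: 0.08 × 1267 = 101.360
  age 6: 0.06 × 2000 = 120.000
Maximum at age 6 (120.000).

6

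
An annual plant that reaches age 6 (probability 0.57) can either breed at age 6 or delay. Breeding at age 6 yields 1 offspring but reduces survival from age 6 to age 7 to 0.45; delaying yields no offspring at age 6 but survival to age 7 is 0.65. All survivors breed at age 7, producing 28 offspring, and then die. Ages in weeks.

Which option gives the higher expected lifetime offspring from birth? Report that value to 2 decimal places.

10.37

breed at age 6: R₀ = 0.57 × (1 + 0.45 × 28) = 0.57 × 13.6000 = 7.7520
delay to age 7: R₀ = 0.57 × (0.65 × 28) = 0.57 × 18.2000 = 10.3740
Higher: delay to age 7 (10.3740).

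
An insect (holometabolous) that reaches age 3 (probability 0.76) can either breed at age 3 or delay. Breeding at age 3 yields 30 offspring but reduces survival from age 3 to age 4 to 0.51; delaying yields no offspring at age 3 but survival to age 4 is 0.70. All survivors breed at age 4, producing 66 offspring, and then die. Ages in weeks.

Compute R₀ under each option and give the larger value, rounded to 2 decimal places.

48.38

breed at age 3: R₀ = 0.76 × (30 + 0.51 × 66) = 0.76 × 63.6600 = 48.3816
delay to age 4: R₀ = 0.76 × (0.70 × 66) = 0.76 × 46.2000 = 35.1120
Higher: breed at age 3 (48.3816).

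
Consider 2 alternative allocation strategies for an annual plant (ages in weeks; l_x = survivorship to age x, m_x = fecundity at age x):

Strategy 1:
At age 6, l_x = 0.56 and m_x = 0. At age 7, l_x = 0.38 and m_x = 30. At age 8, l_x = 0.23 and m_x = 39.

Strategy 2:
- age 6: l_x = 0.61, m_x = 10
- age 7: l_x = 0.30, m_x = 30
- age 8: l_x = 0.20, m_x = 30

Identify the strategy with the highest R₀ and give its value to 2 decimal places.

Strategy 1: R₀ = 0.56×0 + 0.38×30 + 0.23×39 = 20.3700
Strategy 2: R₀ = 0.61×10 + 0.30×30 + 0.20×30 = 21.1000
Highest R₀: strategy 2 with 21.1000.

21.10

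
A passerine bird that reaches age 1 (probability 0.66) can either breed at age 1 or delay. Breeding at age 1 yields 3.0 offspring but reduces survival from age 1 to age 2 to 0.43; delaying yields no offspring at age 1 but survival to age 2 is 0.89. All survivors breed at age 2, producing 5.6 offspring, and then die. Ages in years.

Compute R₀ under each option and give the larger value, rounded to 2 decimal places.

breed at age 1: R₀ = 0.66 × (3.0 + 0.43 × 5.6) = 0.66 × 5.4080 = 3.5693
delay to age 2: R₀ = 0.66 × (0.89 × 5.6) = 0.66 × 4.9840 = 3.2894
Higher: breed at age 1 (3.5693).

3.57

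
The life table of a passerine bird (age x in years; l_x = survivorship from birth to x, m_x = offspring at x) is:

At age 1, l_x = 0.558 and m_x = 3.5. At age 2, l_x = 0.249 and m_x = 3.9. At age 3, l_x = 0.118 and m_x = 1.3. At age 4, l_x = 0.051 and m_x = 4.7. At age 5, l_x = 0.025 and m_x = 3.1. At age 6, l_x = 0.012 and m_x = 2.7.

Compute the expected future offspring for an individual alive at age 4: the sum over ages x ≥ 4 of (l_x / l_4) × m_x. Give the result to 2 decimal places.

6.85

l_4 = 0.051. Conditional survival from age 4 to x is l_x / l_4.
  x=4: (0.051/0.051) × 4.7 = 4.7000
  x=5: (0.025/0.051) × 3.1 = 1.5196
  x=6: (0.012/0.051) × 2.7 = 0.6353
Sum = 4.7000 + 1.5196 + 0.6353 = 6.8549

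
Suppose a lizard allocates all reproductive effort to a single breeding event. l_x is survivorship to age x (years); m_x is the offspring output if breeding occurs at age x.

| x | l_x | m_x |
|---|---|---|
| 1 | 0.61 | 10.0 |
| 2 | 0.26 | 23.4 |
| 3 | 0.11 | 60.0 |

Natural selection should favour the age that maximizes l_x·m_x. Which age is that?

3

Expected offspring if breeding at age x = l_x × m_x:
  age 1: 0.61 × 10.0 = 6.100
  age 2: 0.26 × 23.4 = 6.084
  age 3: 0.11 × 60.0 = 6.600
Maximum at age 3 (6.600).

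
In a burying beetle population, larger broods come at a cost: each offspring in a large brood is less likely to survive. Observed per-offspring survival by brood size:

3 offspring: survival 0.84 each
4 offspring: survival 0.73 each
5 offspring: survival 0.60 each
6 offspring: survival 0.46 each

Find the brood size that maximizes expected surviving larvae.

Expected surviving larvae = c × s(c):
  c=3: 3 × 0.84 = 2.520
  c=4: 4 × 0.73 = 2.920
  c=5: 5 × 0.60 = 3.000
  c=6: 6 × 0.46 = 2.760
Maximum at c = 5 (3.000 surviving larvae).

5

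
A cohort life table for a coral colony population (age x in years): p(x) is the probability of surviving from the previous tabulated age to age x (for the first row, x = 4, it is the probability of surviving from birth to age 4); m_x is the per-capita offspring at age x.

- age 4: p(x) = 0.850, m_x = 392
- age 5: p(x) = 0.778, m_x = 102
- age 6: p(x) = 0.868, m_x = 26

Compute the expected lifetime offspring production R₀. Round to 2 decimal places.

415.58

Survivorship from birth: l_x = p_4·p_5·…·p_x.
  l_4 = 0.85000
  l_5 = 0.66130
  l_6 = 0.57401
R₀ = Σ l_x m_x:
  age 4: 0.85000 × 392 = 333.2000
  age 5: 0.66130 × 102 = 67.4526
  age 6: 0.57401 × 26 = 14.9243
R₀ = 333.2000 + 67.4526 + 14.9243 = 415.5769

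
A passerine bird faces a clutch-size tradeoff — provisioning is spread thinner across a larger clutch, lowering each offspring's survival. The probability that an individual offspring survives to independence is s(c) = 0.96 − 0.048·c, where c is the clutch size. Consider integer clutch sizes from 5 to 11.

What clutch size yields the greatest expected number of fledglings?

10

Expected fledglings = c × s(c):
  c=5: 5 × 0.720 = 3.600
  c=6: 6 × 0.672 = 4.032
  c=7: 7 × 0.624 = 4.368
  c=8: 8 × 0.576 = 4.608
  c=9: 9 × 0.528 = 4.752
  c=10: 10 × 0.480 = 4.800
  c=11: 11 × 0.432 = 4.752
Maximum at c = 10 (4.800 fledglings).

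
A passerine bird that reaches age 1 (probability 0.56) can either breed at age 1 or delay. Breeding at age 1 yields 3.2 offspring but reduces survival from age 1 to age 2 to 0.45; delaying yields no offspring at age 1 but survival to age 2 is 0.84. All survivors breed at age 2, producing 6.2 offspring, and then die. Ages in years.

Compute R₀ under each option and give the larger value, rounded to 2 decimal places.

breed at age 1: R₀ = 0.56 × (3.2 + 0.45 × 6.2) = 0.56 × 5.9900 = 3.3544
delay to age 2: R₀ = 0.56 × (0.84 × 6.2) = 0.56 × 5.2080 = 2.9165
Higher: breed at age 1 (3.3544).

3.35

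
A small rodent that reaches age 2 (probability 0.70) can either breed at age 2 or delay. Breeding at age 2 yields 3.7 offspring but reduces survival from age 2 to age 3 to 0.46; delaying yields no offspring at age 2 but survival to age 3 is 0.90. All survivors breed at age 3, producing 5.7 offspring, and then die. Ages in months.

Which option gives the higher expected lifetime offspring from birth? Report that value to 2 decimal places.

breed at age 2: R₀ = 0.70 × (3.7 + 0.46 × 5.7) = 0.70 × 6.3220 = 4.4254
delay to age 3: R₀ = 0.70 × (0.90 × 5.7) = 0.70 × 5.1300 = 3.5910
Higher: breed at age 2 (4.4254).

4.43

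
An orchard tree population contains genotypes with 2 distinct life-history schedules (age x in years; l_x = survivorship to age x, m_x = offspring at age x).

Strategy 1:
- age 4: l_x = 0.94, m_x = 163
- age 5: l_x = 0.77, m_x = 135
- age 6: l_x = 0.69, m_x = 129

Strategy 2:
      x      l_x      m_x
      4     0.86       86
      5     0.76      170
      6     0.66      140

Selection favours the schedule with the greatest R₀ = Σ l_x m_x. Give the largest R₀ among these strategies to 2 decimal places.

Strategy 1: R₀ = 0.94×163 + 0.77×135 + 0.69×129 = 346.1800
Strategy 2: R₀ = 0.86×86 + 0.76×170 + 0.66×140 = 295.5600
Highest R₀: strategy 1 with 346.1800.

346.18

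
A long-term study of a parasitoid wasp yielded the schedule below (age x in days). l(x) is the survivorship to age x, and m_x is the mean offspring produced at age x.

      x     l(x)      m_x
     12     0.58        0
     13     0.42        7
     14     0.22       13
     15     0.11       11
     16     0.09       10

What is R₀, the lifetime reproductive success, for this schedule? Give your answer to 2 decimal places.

R₀ = Σ l(x) m_x:
  age 12: 0.58 × 0 = 0.0000
  age 13: 0.42 × 7 = 2.9400
  age 14: 0.22 × 13 = 2.8600
  age 15: 0.11 × 11 = 1.2100
  age 16: 0.09 × 10 = 0.9000
R₀ = 0.0000 + 2.9400 + 2.8600 + 1.2100 + 0.9000 = 7.9100

7.91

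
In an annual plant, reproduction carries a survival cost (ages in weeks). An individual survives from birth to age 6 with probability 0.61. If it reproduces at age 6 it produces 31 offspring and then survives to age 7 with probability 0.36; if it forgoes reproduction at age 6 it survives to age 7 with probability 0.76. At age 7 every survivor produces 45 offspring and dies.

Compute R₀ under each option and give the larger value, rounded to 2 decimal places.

breed at age 6: R₀ = 0.61 × (31 + 0.36 × 45) = 0.61 × 47.2000 = 28.7920
delay to age 7: R₀ = 0.61 × (0.76 × 45) = 0.61 × 34.2000 = 20.8620
Higher: breed at age 6 (28.7920).

28.79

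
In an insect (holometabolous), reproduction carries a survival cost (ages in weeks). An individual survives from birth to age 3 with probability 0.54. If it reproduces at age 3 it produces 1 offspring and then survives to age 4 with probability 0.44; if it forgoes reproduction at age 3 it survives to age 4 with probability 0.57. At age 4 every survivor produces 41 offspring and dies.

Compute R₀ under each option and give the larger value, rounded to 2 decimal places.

breed at age 3: R₀ = 0.54 × (1 + 0.44 × 41) = 0.54 × 19.0400 = 10.2816
delay to age 4: R₀ = 0.54 × (0.57 × 41) = 0.54 × 23.3700 = 12.6198
Higher: delay to age 4 (12.6198).

12.62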